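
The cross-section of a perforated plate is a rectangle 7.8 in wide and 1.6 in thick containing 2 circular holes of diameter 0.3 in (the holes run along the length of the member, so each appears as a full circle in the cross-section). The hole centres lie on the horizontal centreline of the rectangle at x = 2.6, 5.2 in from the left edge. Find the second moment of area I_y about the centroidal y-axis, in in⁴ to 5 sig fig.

Split into non-overlapping primitives; take the origin at the lower-left of the bounding box.
Plate: 7.8 × 1.6, A = 12.48 in², x = 3.9 in, Ī = 63.2736 in⁴.
Hole 1 (subtracted): ⌀0.3, A = 0.07068583 in², x = 2.6 in, Ī = 0.0003976078 in⁴.
Hole 2 (subtracted): ⌀0.3, A = 0.07068583 in², x = 5.2 in, Ī = 0.0003976078 in⁴.
By symmetry the centroid is at mid-width, x̄ = 3.9 in.
Transfer each piece to the centroidal y-axis using Ī + A·d² with d = x − 3.9:
  plate: d = 0 in → contributes +63.2736 in⁴
  hole 1: d = -1.3 in → contributes −0.1198567 in⁴
  hole 2: d = 1.3 in → contributes −0.1198567 in⁴
Total I = 63.03389 in⁴.

I_y ≈ 63.034 in⁴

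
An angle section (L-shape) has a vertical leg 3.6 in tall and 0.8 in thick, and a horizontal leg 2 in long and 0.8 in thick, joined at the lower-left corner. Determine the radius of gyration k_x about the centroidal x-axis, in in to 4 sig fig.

Split into non-overlapping primitives; take the origin at the lower-left of the bounding box.
Vertical leg: 0.8 × 3.6, A = 2.88 in², y = 1.8 in, Ī = 3.1104 in⁴.
Horizontal leg (remainder): 1.2 × 0.8, A = 0.96 in², y = 0.4 in, Ī = 0.0512 in⁴.
Centroid: ȳ = ΣA·y / ΣA = 1.45 in.
Transfer each piece to the centroidal x-axis using Ī + A·d² with d = y − 1.45:
  vertical leg: d = 0.35 in → contributes +3.4632 in⁴
  horizontal leg (remainder): d = -1.05 in → contributes +1.1096 in⁴
Total I = 4.5728 in⁴.
Radius of gyration: k = √(I/A) = √(4.5728 / 3.84) = 1.09125 in.

k_x ≈ 1.091 in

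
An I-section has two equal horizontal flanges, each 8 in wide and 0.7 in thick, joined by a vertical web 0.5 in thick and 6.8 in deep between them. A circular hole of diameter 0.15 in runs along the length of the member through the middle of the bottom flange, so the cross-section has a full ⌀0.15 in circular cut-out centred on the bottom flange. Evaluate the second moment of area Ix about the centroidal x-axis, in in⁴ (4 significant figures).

Ix ≈ 170.8 in⁴

Split into non-overlapping primitives; take the origin at the lower-left of the bounding box.
Bottom flange: 8 × 0.7, A = 5.6 in², y = 0.35 in, Ī = 0.228667 in⁴.
Web: 0.5 × 6.8, A = 3.4 in², y = 4.1 in, Ī = 13.1013 in⁴.
Top flange: 8 × 0.7, A = 5.6 in², y = 7.85 in, Ī = 0.228667 in⁴.
Hole (subtracted): ⌀0.15, A = 0.0176715 in², y = 0.35 in, Ī = 0.0000248505 in⁴.
Centroid: ȳ = ΣA·y / ΣA = 4.10454 in.
Transfer each piece to the centroidal x-axis using Ī + A·d² with d = y − 4.10454:
  bottom flange: d = -3.75454 in → contributes +79.1696 in⁴
  web: d = -0.0045444 in → contributes +13.1014 in⁴
  top flange: d = 3.74546 in → contributes +78.7879 in⁴
  hole: d = -3.75454 in → contributes −0.249132 in⁴
Total I = 170.81 in⁴.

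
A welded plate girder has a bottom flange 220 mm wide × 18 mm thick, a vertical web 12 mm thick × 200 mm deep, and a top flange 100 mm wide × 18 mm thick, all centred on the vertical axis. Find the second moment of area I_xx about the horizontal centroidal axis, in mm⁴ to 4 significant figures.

I_xx ≈ 6.980 × 10⁷ mm⁴

Treat the section as a set of non-overlapping primitives; coordinates are from the bounding-box lower-left.
Bottom plate: 220 × 18, A = 3 960 mm², y = 9 mm, Ī = 106 920 mm⁴.
Web plate: 12 × 200, A = 2 400 mm², y = 118 mm, Ī = 8 000 000 mm⁴.
Top plate: 100 × 18, A = 1 800 mm², y = 227 mm, Ī = 48 600 mm⁴.
Centroid: ȳ = ΣA·y / ΣA = 89.1471 mm.
Transfer each piece to the horizontal centroidal axis using Ī + A·d² with d = y − 89.1471:
  bottom plate: d = -80.1471 mm → contributes +25 544 182 mm⁴
  web plate: d = 28.8529 mm → contributes +9 997 981 mm⁴
  top plate: d = 137.853 mm → contributes +34 254 780 mm⁴
Total I = 69 796 944 mm⁴.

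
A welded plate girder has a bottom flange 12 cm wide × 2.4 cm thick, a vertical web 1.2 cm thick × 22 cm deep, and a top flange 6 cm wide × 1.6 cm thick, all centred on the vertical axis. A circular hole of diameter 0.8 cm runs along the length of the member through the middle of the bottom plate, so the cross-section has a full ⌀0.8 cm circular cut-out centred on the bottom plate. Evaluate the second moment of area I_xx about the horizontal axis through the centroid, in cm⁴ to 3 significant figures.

I_xx ≈ 5790 cm⁴

Break the section into simple shapes (no overlaps), measuring from the bottom-left corner of the bounding box.
Bottom plate: 12 × 2.4, A = 28.8 cm², y = 1.2 cm, Ī = 13.824 cm⁴.
Web plate: 1.2 × 22, A = 26.4 cm², y = 13.4 cm, Ī = 1064.8 cm⁴.
Top plate: 6 × 1.6, A = 9.6 cm², y = 25.2 cm, Ī = 2.048 cm⁴.
Hole (subtracted): ⌀0.8, A = 0.50265 cm², y = 1.2 cm, Ī = 0.020106 cm⁴.
Centroid: ȳ = ΣA·y / ΣA = 9.7926 cm.
Transfer each piece to the horizontal axis through the centroid using Ī + A·d² with d = y − 9.7926:
  bottom plate: d = -8.5926 cm → contributes +2140.2 cm⁴
  web plate: d = 3.6074 cm → contributes +1408.4 cm⁴
  top plate: d = 15.407 cm → contributes +2 281 cm⁴
  hole: d = -8.5926 cm → contributes −37.132 cm⁴
Total I = 5792.4 cm⁴.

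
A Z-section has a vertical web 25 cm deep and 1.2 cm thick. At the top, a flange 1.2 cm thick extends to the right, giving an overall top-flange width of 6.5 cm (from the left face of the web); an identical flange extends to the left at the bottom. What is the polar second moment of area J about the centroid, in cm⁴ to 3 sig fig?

Break the section into simple shapes (no overlaps), measuring from the bottom-left corner of the bounding box.
Web: 1.2 × 25, A = 30 cm², y = 12.5 cm, Ī = 1562.5 cm⁴.
Top flange (beyond web): 5.3 × 1.2, A = 6.36 cm², y = 24.4 cm, Ī = 0.7632 cm⁴.
Bottom flange (beyond web): 5.3 × 1.2, A = 6.36 cm², y = 0.6 cm, Ī = 0.7632 cm⁴.
Centroid: ȳ = ΣA·y / ΣA = 12.5 cm.
Transfer each piece to the centroidal x-axis using Ī + A·d² with d = y − 12.5:
  web: d = 0 cm → contributes +1562.5 cm⁴
  top flange (beyond web): d = 11.9 cm → contributes +901.4 cm⁴
  bottom flange (beyond web): d = -11.9 cm → contributes +901.4 cm⁴
Total I = 3365.3 cm⁴.
For the y-axis: x̄ = 5.9 cm.
Repeating about the centroidal y-axis gives I_y = 167.73 cm⁴.
Polar second moment: J = I_x + I_y = 3 533 cm⁴.

J ≈ 3530 cm⁴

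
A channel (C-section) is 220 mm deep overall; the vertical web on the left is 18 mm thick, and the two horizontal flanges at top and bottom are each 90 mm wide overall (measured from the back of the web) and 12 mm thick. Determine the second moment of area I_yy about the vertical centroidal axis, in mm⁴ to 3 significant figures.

I_yy ≈ 3.29 × 10⁶ mm⁴

Break the section into simple shapes (no overlaps), measuring from the bottom-left corner of the bounding box.
Web: 18 × 220, A = 3 960 mm², x = 9 mm, Ī = 106 920 mm⁴.
Top flange (beyond web): 72 × 12, A = 864 mm², x = 54 mm, Ī = 373 248 mm⁴.
Bottom flange (beyond web): 72 × 12, A = 864 mm², x = 54 mm, Ī = 373 248 mm⁴.
Centroid: x̄ = ΣA·x / ΣA = 22.671 mm.
Transfer each piece to the vertical centroidal axis using Ī + A·d² with d = x − 22.671:
  web: d = -13.671 mm → contributes +847 017 mm⁴
  top flange (beyond web): d = 31.329 mm → contributes +1 221 276 mm⁴
  bottom flange (beyond web): d = 31.329 mm → contributes +1 221 276 mm⁴
Total I = 3 289 568 mm⁴.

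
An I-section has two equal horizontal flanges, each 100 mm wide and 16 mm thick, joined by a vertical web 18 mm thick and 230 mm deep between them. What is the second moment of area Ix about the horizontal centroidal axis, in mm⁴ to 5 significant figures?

Split into non-overlapping primitives; take the origin at the lower-left of the bounding box.
Bottom flange: 100 × 16, A = 1 600 mm², y = 8 mm, Ī = 34133.33 mm⁴.
Web: 18 × 230, A = 4 140 mm², y = 131 mm, Ī = 18 250 500 mm⁴.
Top flange: 100 × 16, A = 1 600 mm², y = 254 mm, Ī = 34133.33 mm⁴.
By symmetry the centroid is at mid-height, ȳ = 131 mm.
Transfer each piece to the horizontal centroidal axis using Ī + A·d² with d = y − 131:
  bottom flange: d = -123 mm → contributes +24 240 533 mm⁴
  web: d = 0 mm → contributes +18 250 500 mm⁴
  top flange: d = 123 mm → contributes +24 240 533 mm⁴
Total I = 66 731 567 mm⁴.

Ix ≈ 6.6732 × 10⁷ mm⁴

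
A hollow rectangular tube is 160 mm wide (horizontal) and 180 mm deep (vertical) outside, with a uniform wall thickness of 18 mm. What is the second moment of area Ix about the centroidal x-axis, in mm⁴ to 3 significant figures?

Ix ≈ 4.69 × 10⁷ mm⁴

Break the section into simple shapes (no overlaps), measuring from the bottom-left corner of the bounding box.
Outer rectangle: 160 × 180, A = 28 800 mm², y = 90 mm, Ī = 77 760 000 mm⁴.
Inner void (subtracted): 124 × 144, A = 17 856 mm², y = 90 mm, Ī = 30 855 168 mm⁴.
By symmetry the centroid is at mid-height, ȳ = 90 mm.
All pieces are centred on the centroidal x-axis, so I = ΣĪ (holes subtracted) = 46 904 832 mm⁴.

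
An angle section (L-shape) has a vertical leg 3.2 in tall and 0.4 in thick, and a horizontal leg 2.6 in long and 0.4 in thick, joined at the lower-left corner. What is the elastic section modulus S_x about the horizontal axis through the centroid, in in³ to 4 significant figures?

S_x ≈ 0.9796 in³

Decompose the section into non-overlapping parts with the origin at the bottom-left of its bounding rectangle.
Vertical leg: 0.4 × 3.2, A = 1.28 in², y = 1.6 in, Ī = 1.09227 in⁴.
Horizontal leg (remainder): 2.2 × 0.4, A = 0.88 in², y = 0.2 in, Ī = 0.0117333 in⁴.
Centroid: ȳ = ΣA·y / ΣA = 1.02963 in.
Transfer each piece to the horizontal axis through the centroid using Ī + A·d² with d = y − 1.02963:
  vertical leg: d = 0.57037 in → contributes +1.50868 in⁴
  horizontal leg (remainder): d = -0.82963 in → contributes +0.617424 in⁴
Total I = 2.1261 in⁴.
Extreme fibre distance c = 2.17037 in; S = I/c = 0.979604 in³.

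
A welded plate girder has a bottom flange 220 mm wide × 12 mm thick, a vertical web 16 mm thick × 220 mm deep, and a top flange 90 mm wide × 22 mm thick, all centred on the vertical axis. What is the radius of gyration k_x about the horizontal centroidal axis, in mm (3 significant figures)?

k_x ≈ 98.1 mm

Treat the section as a set of non-overlapping primitives; coordinates are from the bounding-box lower-left.
Bottom plate: 220 × 12, A = 2 640 mm², y = 6 mm, Ī = 31 680 mm⁴.
Web plate: 16 × 220, A = 3 520 mm², y = 122 mm, Ī = 14 197 333 mm⁴.
Top plate: 90 × 22, A = 1 980 mm², y = 243 mm, Ī = 79 860 mm⁴.
Centroid: ȳ = ΣA·y / ΣA = 113.81 mm.
Transfer each piece to the horizontal centroidal axis using Ī + A·d² with d = y − 113.81:
  bottom plate: d = -107.81 mm → contributes +30 716 851 mm⁴
  web plate: d = 8.1892 mm → contributes +14 433 394 mm⁴
  top plate: d = 129.19 mm → contributes +33 125 756 mm⁴
Total I = 78 276 002 mm⁴.
Radius of gyration: k = √(I/A) = √(78 276 002 / 8 140) = 98.062 mm.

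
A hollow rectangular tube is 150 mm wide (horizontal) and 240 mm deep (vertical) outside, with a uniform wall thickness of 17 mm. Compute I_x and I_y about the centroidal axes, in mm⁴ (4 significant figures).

I_x ≈ 8.830 × 10⁷ mm⁴, I_y ≈ 4.070 × 10⁷ mm⁴

Break the section into simple shapes (no overlaps), measuring from the bottom-left corner of the bounding box.
Outer rectangle: 150 × 240, A = 36 000 mm², y = 120 mm, Ī = 172 800 000 mm⁴.
Inner void (subtracted): 116 × 206, A = 23 896 mm², y = 120 mm, Ī = 84 504 221 mm⁴.
By symmetry the centroid is at mid-height, ȳ = 120 mm.
All pieces are centred on the centroidal x-axis, so I = ΣĪ (holes subtracted) = 88 295 779 mm⁴.
Repeating about the centroidal y-axis gives I_y = 40 704 619 mm⁴.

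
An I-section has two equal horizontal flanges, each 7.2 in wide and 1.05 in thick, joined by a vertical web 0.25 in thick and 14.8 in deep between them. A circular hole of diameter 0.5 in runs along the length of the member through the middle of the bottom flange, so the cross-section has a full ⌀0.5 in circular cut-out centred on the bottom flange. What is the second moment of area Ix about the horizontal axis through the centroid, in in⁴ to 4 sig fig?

Decompose the section into non-overlapping parts with the origin at the bottom-left of its bounding rectangle.
Bottom flange: 7.2 × 1.05, A = 7.56 in², y = 0.525 in, Ī = 0.694575 in⁴.
Web: 0.25 × 14.8, A = 3.7 in², y = 8.45 in, Ī = 67.5373 in⁴.
Top flange: 7.2 × 1.05, A = 7.56 in², y = 16.375 in, Ī = 0.694575 in⁴.
Hole (subtracted): ⌀0.5, A = 0.19635 in², y = 0.525 in, Ī = 0.00306796 in⁴.
Centroid: ȳ = ΣA·y / ΣA = 8.53355 in.
Transfer each piece to the horizontal axis through the centroid using Ī + A·d² with d = y − 8.53355:
  bottom flange: d = -8.00855 in → contributes +485.57 in⁴
  web: d = -0.0835534 in → contributes +67.5632 in⁴
  top flange: d = 7.84145 in → contributes +465.546 in⁴
  hole: d = -8.00855 in → contributes −12.5963 in⁴
Total I = 1006.08 in⁴.

Ix ≈ 1006 in⁴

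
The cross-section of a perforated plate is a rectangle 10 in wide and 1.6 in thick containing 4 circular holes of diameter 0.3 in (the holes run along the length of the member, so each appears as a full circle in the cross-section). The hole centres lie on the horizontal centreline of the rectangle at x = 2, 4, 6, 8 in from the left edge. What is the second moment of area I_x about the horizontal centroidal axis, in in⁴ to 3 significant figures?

Break the section into simple shapes (no overlaps), measuring from the bottom-left corner of the bounding box.
Plate: 10 × 1.6, A = 16 in², y = 0.8 in, Ī = 3.4133 in⁴.
Hole 1 (subtracted): ⌀0.3, A = 0.070686 in², y = 0.8 in, Ī = 0.00039761 in⁴.
Hole 2 (subtracted): ⌀0.3, A = 0.070686 in², y = 0.8 in, Ī = 0.00039761 in⁴.
Hole 3 (subtracted): ⌀0.3, A = 0.070686 in², y = 0.8 in, Ī = 0.00039761 in⁴.
Hole 4 (subtracted): ⌀0.3, A = 0.070686 in², y = 0.8 in, Ī = 0.00039761 in⁴.
By symmetry the centroid is at mid-height, ȳ = 0.8 in.
All pieces are centred on the horizontal centroidal axis, so I = ΣĪ (holes subtracted) = 3.4117 in⁴.

I_x ≈ 3.41 in⁴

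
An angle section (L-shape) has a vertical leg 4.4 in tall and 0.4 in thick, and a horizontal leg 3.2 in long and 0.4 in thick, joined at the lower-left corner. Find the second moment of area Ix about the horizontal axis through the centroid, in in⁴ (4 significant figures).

Treat the section as a set of non-overlapping primitives; coordinates are from the bounding-box lower-left.
Vertical leg: 0.4 × 4.4, A = 1.76 in², y = 2.2 in, Ī = 2.83947 in⁴.
Horizontal leg (remainder): 2.8 × 0.4, A = 1.12 in², y = 0.2 in, Ī = 0.0149333 in⁴.
Centroid: ȳ = ΣA·y / ΣA = 1.42222 in.
Transfer each piece to the horizontal axis through the centroid using Ī + A·d² with d = y − 1.42222:
  vertical leg: d = 0.777778 in → contributes +3.90416 in⁴
  horizontal leg (remainder): d = -1.22222 in → contributes +1.68802 in⁴
Total I = 5.59218 in⁴.

Ix ≈ 5.592 in⁴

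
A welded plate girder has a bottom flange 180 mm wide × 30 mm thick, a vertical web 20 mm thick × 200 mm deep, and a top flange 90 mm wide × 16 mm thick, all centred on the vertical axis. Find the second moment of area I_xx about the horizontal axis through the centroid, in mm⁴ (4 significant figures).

Break the section into simple shapes (no overlaps), measuring from the bottom-left corner of the bounding box.
Bottom plate: 180 × 30, A = 5 400 mm², y = 15 mm, Ī = 405 000 mm⁴.
Web plate: 20 × 200, A = 4 000 mm², y = 130 mm, Ī = 13 333 333 mm⁴.
Top plate: 90 × 16, A = 1 440 mm², y = 238 mm, Ī = 30 720 mm⁴.
Centroid: ȳ = ΣA·y / ΣA = 87.059 mm.
Transfer each piece to the horizontal axis through the centroid using Ī + A·d² with d = y − 87.059:
  bottom plate: d = -72.059 mm → contributes +28 444 529 mm⁴
  web plate: d = 42.941 mm → contributes +20 709 037 mm⁴
  top plate: d = 150.941 mm → contributes +32 838 489 mm⁴
Total I = 81 992 056 mm⁴.

I_xx ≈ 8.199 × 10⁷ mm⁴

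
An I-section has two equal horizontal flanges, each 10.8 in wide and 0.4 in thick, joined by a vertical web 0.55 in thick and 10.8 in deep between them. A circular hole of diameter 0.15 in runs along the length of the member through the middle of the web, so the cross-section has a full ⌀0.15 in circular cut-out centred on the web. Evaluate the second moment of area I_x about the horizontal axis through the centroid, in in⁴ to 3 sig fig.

I_x ≈ 329 in⁴

Treat the section as a set of non-overlapping primitives; coordinates are from the bounding-box lower-left.
Bottom flange: 10.8 × 0.4, A = 4.32 in², y = 0.2 in, Ī = 0.0576 in⁴.
Web: 0.55 × 10.8, A = 5.94 in², y = 5.8 in, Ī = 57.737 in⁴.
Top flange: 10.8 × 0.4, A = 4.32 in², y = 11.4 in, Ī = 0.0576 in⁴.
Hole (subtracted): ⌀0.15, A = 0.017671 in², y = 5.8 in, Ī = 0.00002485 in⁴.
By symmetry the centroid is at mid-height, ȳ = 5.8 in.
Transfer each piece to the horizontal axis through the centroid using Ī + A·d² with d = y − 5.8:
  bottom flange: d = -5.6 in → contributes +135.53 in⁴
  web: d = 0 in → contributes +57.737 in⁴
  top flange: d = 5.6 in → contributes +135.53 in⁴
  hole: d = 0 in → contributes −0.00002485 in⁴
Total I = 328.8 in⁴.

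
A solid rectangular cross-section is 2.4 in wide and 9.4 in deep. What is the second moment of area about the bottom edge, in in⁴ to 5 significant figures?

The section: 2.4 × 9.4, A = 22.56 in², y = 4.7 in, Ī = 166.1168 in⁴.
Transfer it to the base of the section using Ī + A·d² with d = y − 0:
  the section: d = 4.7 in → contributes +664.4672 in⁴
Total I = 664.4672 in⁴.

I_base ≈ 664.47 in⁴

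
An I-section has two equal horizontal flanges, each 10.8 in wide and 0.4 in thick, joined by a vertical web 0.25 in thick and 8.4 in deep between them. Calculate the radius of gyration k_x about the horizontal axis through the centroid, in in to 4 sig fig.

Split into non-overlapping primitives; take the origin at the lower-left of the bounding box.
Bottom flange: 10.8 × 0.4, A = 4.32 in², y = 0.2 in, Ī = 0.0576 in⁴.
Web: 0.25 × 8.4, A = 2.1 in², y = 4.6 in, Ī = 12.348 in⁴.
Top flange: 10.8 × 0.4, A = 4.32 in², y = 9 in, Ī = 0.0576 in⁴.
By symmetry the centroid is at mid-height, ȳ = 4.6 in.
Transfer each piece to the horizontal axis through the centroid using Ī + A·d² with d = y − 4.6:
  bottom flange: d = -4.4 in → contributes +83.6928 in⁴
  web: d = 0 in → contributes +12.348 in⁴
  top flange: d = 4.4 in → contributes +83.6928 in⁴
Total I = 179.734 in⁴.
Radius of gyration: k = √(I/A) = √(179.734 / 10.74) = 4.09084 in.

k_x ≈ 4.091 in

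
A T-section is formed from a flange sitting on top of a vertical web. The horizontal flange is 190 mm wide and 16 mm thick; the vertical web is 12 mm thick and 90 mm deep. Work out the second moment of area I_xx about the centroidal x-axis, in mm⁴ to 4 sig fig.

Break the section into simple shapes (no overlaps), measuring from the bottom-left corner of the bounding box.
Flange: 190 × 16, A = 3 040 mm², y = 98 mm, Ī = 64853.3 mm⁴.
Web: 12 × 90, A = 1 080 mm², y = 45 mm, Ī = 729 000 mm⁴.
Centroid: ȳ = ΣA·y / ΣA = 84.1068 mm.
Transfer each piece to the centroidal x-axis using Ī + A·d² with d = y − 84.1068:
  flange: d = 13.8932 mm → contributes +651 638 mm⁴
  web: d = -39.1068 mm → contributes +2 380 689 mm⁴
Total I = 3 032 326 mm⁴.

I_xx ≈ 3.032 × 10⁶ mm⁴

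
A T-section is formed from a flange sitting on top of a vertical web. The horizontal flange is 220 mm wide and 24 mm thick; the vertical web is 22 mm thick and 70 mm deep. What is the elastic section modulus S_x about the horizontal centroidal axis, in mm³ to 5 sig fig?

Decompose the section into non-overlapping parts with the origin at the bottom-left of its bounding rectangle.
Flange: 220 × 24, A = 5 280 mm², y = 82 mm, Ī = 253 440 mm⁴.
Web: 22 × 70, A = 1 540 mm², y = 35 mm, Ī = 628833.3 mm⁴.
Centroid: ȳ = ΣA·y / ΣA = 71.3871 mm.
Transfer each piece to the horizontal centroidal axis using Ī + A·d² with d = y − 71.3871:
  flange: d = 10.6129 mm → contributes +848 146 mm⁴
  web: d = -36.3871 mm → contributes +2 667 825 mm⁴
Total I = 3 515 971 mm⁴.
Extreme fibre distance c = 71.3871 mm; S = I/c = 49252.2 mm³.

S_x ≈ 4.9252 × 10⁴ mm³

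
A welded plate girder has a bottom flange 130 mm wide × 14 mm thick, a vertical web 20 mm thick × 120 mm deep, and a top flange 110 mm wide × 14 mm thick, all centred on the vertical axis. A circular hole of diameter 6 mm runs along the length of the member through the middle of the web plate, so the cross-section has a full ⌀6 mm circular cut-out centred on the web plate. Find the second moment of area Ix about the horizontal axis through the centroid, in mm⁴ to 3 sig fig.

Decompose the section into non-overlapping parts with the origin at the bottom-left of its bounding rectangle.
Bottom plate: 130 × 14, A = 1 820 mm², y = 7 mm, Ī = 29 727 mm⁴.
Web plate: 20 × 120, A = 2 400 mm², y = 74 mm, Ī = 2 880 000 mm⁴.
Top plate: 110 × 14, A = 1 540 mm², y = 141 mm, Ī = 25 153 mm⁴.
Hole (subtracted): ⌀6, A = 28.274 mm², y = 74 mm, Ī = 63.617 mm⁴.
Centroid: ȳ = ΣA·y / ΣA = 70.727 mm.
Transfer each piece to the horizontal axis through the centroid using Ī + A·d² with d = y − 70.727:
  bottom plate: d = -63.727 mm → contributes +7 420 982 mm⁴
  web plate: d = 3.273 mm → contributes +2 905 710 mm⁴
  top plate: d = 70.273 mm → contributes +7 630 129 mm⁴
  hole: d = 3.273 mm → contributes −366.51 mm⁴
Total I = 17 956 455 mm⁴.

Ix ≈ 1.80 × 10⁷ mm⁴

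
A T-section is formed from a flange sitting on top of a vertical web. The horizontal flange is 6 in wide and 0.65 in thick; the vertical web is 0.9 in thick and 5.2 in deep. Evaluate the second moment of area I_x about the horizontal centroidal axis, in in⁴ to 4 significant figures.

I_x ≈ 28.88 in⁴

Treat the section as a set of non-overlapping primitives; coordinates are from the bounding-box lower-left.
Flange: 6 × 0.65, A = 3.9 in², y = 5.525 in, Ī = 0.137313 in⁴.
Web: 0.9 × 5.2, A = 4.68 in², y = 2.6 in, Ī = 10.5456 in⁴.
Centroid: ȳ = ΣA·y / ΣA = 3.92955 in.
Transfer each piece to the horizontal centroidal axis using Ī + A·d² with d = y − 3.92955:
  flange: d = 1.59545 in → contributes +10.0647 in⁴
  web: d = -1.32955 in → contributes +18.8184 in⁴
Total I = 28.8831 in⁴.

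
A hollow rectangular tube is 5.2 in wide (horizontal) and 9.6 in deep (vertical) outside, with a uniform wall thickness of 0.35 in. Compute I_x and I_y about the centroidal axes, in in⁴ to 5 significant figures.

I_x ≈ 119.02 in⁴, I_y ≈ 44.902 in⁴

Split into non-overlapping primitives; take the origin at the lower-left of the bounding box.
Outer rectangle: 5.2 × 9.6, A = 49.92 in², y = 4.8 in, Ī = 383.3856 in⁴.
Inner void (subtracted): 4.5 × 8.9, A = 40.05 in², y = 4.8 in, Ī = 264.3634 in⁴.
By symmetry the centroid is at mid-height, ȳ = 4.8 in.
All pieces are centred on the centroidal x-axis, so I = ΣĪ (holes subtracted) = 119.0222 in⁴.
Repeating about the centroidal y-axis gives I_y = 44.90203 in⁴.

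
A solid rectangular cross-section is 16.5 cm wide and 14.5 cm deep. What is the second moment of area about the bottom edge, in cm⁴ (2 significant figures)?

The section: 16.5 × 14.5, A = 239.3 cm², y = 7.25 cm, Ī = 4 192 cm⁴.
Transfer it to the base of the section using Ī + A·d² with d = y − 0:
  the section: d = 7.25 cm → contributes +16 767 cm⁴
Total I = 16 767 cm⁴.

I_base ≈ 1.7 × 10⁴ cm⁴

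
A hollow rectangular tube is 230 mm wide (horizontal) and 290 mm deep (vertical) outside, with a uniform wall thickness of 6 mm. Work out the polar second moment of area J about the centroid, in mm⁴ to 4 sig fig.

J ≈ 1.312 × 10⁸ mm⁴

Treat the section as a set of non-overlapping primitives; coordinates are from the bounding-box lower-left.
Outer rectangle: 230 × 290, A = 66 700 mm², y = 145 mm, Ī = 467 455 833 mm⁴.
Inner void (subtracted): 218 × 278, A = 60 604 mm², y = 145 mm, Ī = 390 309 961 mm⁴.
By symmetry the centroid is at mid-height, ȳ = 145 mm.
All pieces are centred on the centroidal x-axis, so I = ΣĪ (holes subtracted) = 77 145 872 mm⁴.
Repeating about the centroidal y-axis gives I_y = 54 023 792 mm⁴.
Polar second moment: J = I_x + I_y = 131 169 664 mm⁴.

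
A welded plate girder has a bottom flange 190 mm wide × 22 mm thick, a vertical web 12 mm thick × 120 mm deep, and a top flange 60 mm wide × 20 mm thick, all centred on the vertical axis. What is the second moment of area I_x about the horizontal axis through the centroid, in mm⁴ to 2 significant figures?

I_x ≈ 2.2 × 10⁷ mm⁴

Split into non-overlapping primitives; take the origin at the lower-left of the bounding box.
Bottom plate: 190 × 22, A = 4 180 mm², y = 11 mm, Ī = 168 593 mm⁴.
Web plate: 12 × 120, A = 1 440 mm², y = 82 mm, Ī = 1 728 000 mm⁴.
Top plate: 60 × 20, A = 1 200 mm², y = 152 mm, Ī = 40 000 mm⁴.
Centroid: ȳ = ΣA·y / ΣA = 50.8 mm.
Transfer each piece to the horizontal axis through the centroid using Ī + A·d² with d = y − 50.8:
  bottom plate: d = -39.8 mm → contributes +6 790 076 mm⁴
  web plate: d = 31.2 mm → contributes +3 129 701 mm⁴
  top plate: d = 101.2 mm → contributes +12 329 586 mm⁴
Total I = 22 249 362 mm⁴.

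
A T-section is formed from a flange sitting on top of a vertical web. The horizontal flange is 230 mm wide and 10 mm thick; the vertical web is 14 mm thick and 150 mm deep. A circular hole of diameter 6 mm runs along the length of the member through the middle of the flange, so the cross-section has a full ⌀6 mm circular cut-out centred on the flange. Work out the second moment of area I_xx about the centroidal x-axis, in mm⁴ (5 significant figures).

Decompose the section into non-overlapping parts with the origin at the bottom-left of its bounding rectangle.
Flange: 230 × 10, A = 2 300 mm², y = 155 mm, Ī = 19166.67 mm⁴.
Web: 14 × 150, A = 2 100 mm², y = 75 mm, Ī = 3 937 500 mm⁴.
Hole (subtracted): ⌀6, A = 28.27433 mm², y = 155 mm, Ī = 63.61725 mm⁴.
Centroid: ȳ = ΣA·y / ΣA = 116.5712 mm.
Transfer each piece to the centroidal x-axis using Ī + A·d² with d = y − 116.5712:
  flange: d = 38.42876 mm → contributes +3 415 737 mm⁴
  web: d = -41.57124 mm → contributes +7 566 653 mm⁴
  hole: d = 38.42876 mm → contributes −41818.3 mm⁴
Total I = 10 940 571 mm⁴.

I_xx ≈ 1.0941 × 10⁷ mm⁴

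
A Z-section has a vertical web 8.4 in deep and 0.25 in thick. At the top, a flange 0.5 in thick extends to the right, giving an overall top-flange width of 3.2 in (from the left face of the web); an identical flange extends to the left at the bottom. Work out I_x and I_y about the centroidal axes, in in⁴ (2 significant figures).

Treat the section as a set of non-overlapping primitives; coordinates are from the bounding-box lower-left.
Web: 0.25 × 8.4, A = 2.1 in², y = 4.2 in, Ī = 12.35 in⁴.
Top flange (beyond web): 2.95 × 0.5, A = 1.475 in², y = 8.15 in, Ī = 0.03073 in⁴.
Bottom flange (beyond web): 2.95 × 0.5, A = 1.475 in², y = 0.25 in, Ī = 0.03073 in⁴.
Centroid: ȳ = ΣA·y / ΣA = 4.2 in.
Transfer each piece to the centroidal x-axis using Ī + A·d² with d = y − 4.2:
  web: d = 0 in → contributes +12.35 in⁴
  top flange (beyond web): d = 3.95 in → contributes +23.04 in⁴
  bottom flange (beyond web): d = -3.95 in → contributes +23.04 in⁴
Total I = 58.44 in⁴.
For the y-axis: x̄ = 3.075 in.
Repeating about the centroidal y-axis gives I_y = 9.702 in⁴.

I_x ≈ 58 in⁴, I_y ≈ 9.7 in⁴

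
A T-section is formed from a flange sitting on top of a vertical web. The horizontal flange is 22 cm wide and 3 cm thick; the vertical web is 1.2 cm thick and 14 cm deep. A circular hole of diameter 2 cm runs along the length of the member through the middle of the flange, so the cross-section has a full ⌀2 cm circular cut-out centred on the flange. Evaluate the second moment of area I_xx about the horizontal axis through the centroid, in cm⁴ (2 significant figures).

Break the section into simple shapes (no overlaps), measuring from the bottom-left corner of the bounding box.
Flange: 22 × 3, A = 66 cm², y = 15.5 cm, Ī = 49.5 cm⁴.
Web: 1.2 × 14, A = 16.8 cm², y = 7 cm, Ī = 274.4 cm⁴.
Hole (subtracted): ⌀2, A = 3.142 cm², y = 15.5 cm, Ī = 0.7854 cm⁴.
Centroid: ȳ = ΣA·y / ΣA = 13.71 cm.
Transfer each piece to the horizontal axis through the centroid using Ī + A·d² with d = y − 13.71:
  flange: d = 1.793 cm → contributes +261.6 cm⁴
  web: d = -6.707 cm → contributes +1 030 cm⁴
  hole: d = 1.793 cm → contributes −10.88 cm⁴
Total I = 1 281 cm⁴.

I_xx ≈ 1300 cm⁴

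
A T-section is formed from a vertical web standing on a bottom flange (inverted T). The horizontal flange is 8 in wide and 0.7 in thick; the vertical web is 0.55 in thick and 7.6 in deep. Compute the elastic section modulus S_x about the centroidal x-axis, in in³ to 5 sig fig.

S_x ≈ 9.9687 in³

Decompose the section into non-overlapping parts with the origin at the bottom-left of its bounding rectangle.
Flange: 8 × 0.7, A = 5.6 in², y = 0.35 in, Ī = 0.2286667 in⁴.
Web: 0.55 × 7.6, A = 4.18 in², y = 4.5 in, Ī = 20.11973 in⁴.
Centroid: ȳ = ΣA·y / ΣA = 2.123722 in.
Transfer each piece to the centroidal x-axis using Ī + A·d² with d = y − 2.123722:
  flange: d = -1.773722 in → contributes +17.84677 in⁴
  web: d = 2.376278 in → contributes +43.72293 in⁴
Total I = 61.5697 in⁴.
Extreme fibre distance c = 6.176278 in; S = I/c = 9.968738 in³.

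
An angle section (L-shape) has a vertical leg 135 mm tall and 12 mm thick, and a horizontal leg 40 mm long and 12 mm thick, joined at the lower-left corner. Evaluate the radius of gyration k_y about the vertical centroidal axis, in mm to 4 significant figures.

Treat the section as a set of non-overlapping primitives; coordinates are from the bounding-box lower-left.
Vertical leg: 12 × 135, A = 1 620 mm², x = 6 mm, Ī = 19 440 mm⁴.
Horizontal leg (remainder): 28 × 12, A = 336 mm², x = 26 mm, Ī = 21 952 mm⁴.
Centroid: x̄ = ΣA·x / ΣA = 9.43558 mm.
Transfer each piece to the vertical centroidal axis using Ī + A·d² with d = x − 9.43558:
  vertical leg: d = -3.43558 mm → contributes +38561.2 mm⁴
  horizontal leg (remainder): d = 16.5644 mm → contributes +114 144 mm⁴
Total I = 152 705 mm⁴.
Radius of gyration: k = √(I/A) = √(152 705 / 1 956) = 8.83572 mm.

k_y ≈ 8.836 mm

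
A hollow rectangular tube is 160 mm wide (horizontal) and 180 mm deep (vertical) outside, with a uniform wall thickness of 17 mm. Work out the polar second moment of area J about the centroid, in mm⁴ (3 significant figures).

J ≈ 8.22 × 10⁷ mm⁴

Break the section into simple shapes (no overlaps), measuring from the bottom-left corner of the bounding box.
Outer rectangle: 160 × 180, A = 28 800 mm², y = 90 mm, Ī = 77 760 000 mm⁴.
Inner void (subtracted): 126 × 146, A = 18 396 mm², y = 90 mm, Ī = 32 677 428 mm⁴.
By symmetry the centroid is at mid-height, ȳ = 90 mm.
All pieces are centred on the centroidal x-axis, so I = ΣĪ (holes subtracted) = 45 082 572 mm⁴.
Repeating about the centroidal y-axis gives I_y = 37 102 092 mm⁴.
Polar second moment: J = I_x + I_y = 82 184 664 mm⁴.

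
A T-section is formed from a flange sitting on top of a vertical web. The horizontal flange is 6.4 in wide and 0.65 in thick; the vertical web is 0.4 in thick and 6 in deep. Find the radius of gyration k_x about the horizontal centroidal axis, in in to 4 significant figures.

Split into non-overlapping primitives; take the origin at the lower-left of the bounding box.
Flange: 6.4 × 0.65, A = 4.16 in², y = 6.325 in, Ī = 0.146467 in⁴.
Web: 0.4 × 6, A = 2.4 in², y = 3 in, Ī = 7.2 in⁴.
Centroid: ȳ = ΣA·y / ΣA = 5.10854 in.
Transfer each piece to the horizontal centroidal axis using Ī + A·d² with d = y − 5.10854:
  flange: d = 1.21646 in → contributes +6.30236 in⁴
  web: d = -2.10854 in → contributes +17.8702 in⁴
Total I = 24.1726 in⁴.
Radius of gyration: k = √(I/A) = √(24.1726 / 6.56) = 1.9196 in.

k_x ≈ 1.920 in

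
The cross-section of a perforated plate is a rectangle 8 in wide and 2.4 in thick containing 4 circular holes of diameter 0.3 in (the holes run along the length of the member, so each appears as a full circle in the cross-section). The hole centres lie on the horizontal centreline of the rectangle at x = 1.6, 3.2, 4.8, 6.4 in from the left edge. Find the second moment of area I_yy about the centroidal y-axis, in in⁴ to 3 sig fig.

I_yy ≈ 101 in⁴

Treat the section as a set of non-overlapping primitives; coordinates are from the bounding-box lower-left.
Plate: 8 × 2.4, A = 19.2 in², x = 4 in, Ī = 102.4 in⁴.
Hole 1 (subtracted): ⌀0.3, A = 0.070686 in², x = 1.6 in, Ī = 0.00039761 in⁴.
Hole 2 (subtracted): ⌀0.3, A = 0.070686 in², x = 3.2 in, Ī = 0.00039761 in⁴.
Hole 3 (subtracted): ⌀0.3, A = 0.070686 in², x = 4.8 in, Ī = 0.00039761 in⁴.
Hole 4 (subtracted): ⌀0.3, A = 0.070686 in², x = 6.4 in, Ī = 0.00039761 in⁴.
By symmetry the centroid is at mid-width, x̄ = 4 in.
Transfer each piece to the centroidal y-axis using Ī + A·d² with d = x − 4:
  plate: d = 0 in → contributes +102.4 in⁴
  hole 1: d = -2.4 in → contributes −0.40755 in⁴
  hole 2: d = -0.8 in → contributes −0.045637 in⁴
  hole 3: d = 0.8 in → contributes −0.045637 in⁴
  hole 4: d = 2.4 in → contributes −0.40755 in⁴
Total I = 101.49 in⁴.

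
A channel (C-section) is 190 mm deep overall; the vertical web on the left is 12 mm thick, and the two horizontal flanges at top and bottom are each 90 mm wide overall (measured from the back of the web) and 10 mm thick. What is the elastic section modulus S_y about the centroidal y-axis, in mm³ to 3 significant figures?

Split into non-overlapping primitives; take the origin at the lower-left of the bounding box.
Web: 12 × 190, A = 2 280 mm², x = 6 mm, Ī = 27 360 mm⁴.
Top flange (beyond web): 78 × 10, A = 780 mm², x = 51 mm, Ī = 395 460 mm⁴.
Bottom flange (beyond web): 78 × 10, A = 780 mm², x = 51 mm, Ī = 395 460 mm⁴.
Centroid: x̄ = ΣA·x / ΣA = 24.281 mm.
Transfer each piece to the centroidal y-axis using Ī + A·d² with d = x − 24.281:
  web: d = -18.281 mm → contributes +789 345 mm⁴
  top flange (beyond web): d = 26.719 mm → contributes +952 295 mm⁴
  bottom flange (beyond web): d = 26.719 mm → contributes +952 295 mm⁴
Total I = 2 693 936 mm⁴.
Extreme fibre distance c = 65.719 mm; S = I/c = 40 992 mm³.

S_y ≈ 4.10 × 10⁴ mm³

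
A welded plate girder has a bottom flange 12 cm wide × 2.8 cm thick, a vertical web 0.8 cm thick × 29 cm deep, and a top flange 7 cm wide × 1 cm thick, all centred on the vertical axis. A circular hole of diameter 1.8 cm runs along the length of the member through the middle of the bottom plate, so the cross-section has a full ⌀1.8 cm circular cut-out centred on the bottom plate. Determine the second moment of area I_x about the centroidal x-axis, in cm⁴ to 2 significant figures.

I_x ≈ 8600 cm⁴

Break the section into simple shapes (no overlaps), measuring from the bottom-left corner of the bounding box.
Bottom plate: 12 × 2.8, A = 33.6 cm², y = 1.4 cm, Ī = 21.95 cm⁴.
Web plate: 0.8 × 29, A = 23.2 cm², y = 17.3 cm, Ī = 1 626 cm⁴.
Top plate: 7 × 1, A = 7 cm², y = 32.3 cm, Ī = 0.5833 cm⁴.
Hole (subtracted): ⌀1.8, A = 2.545 cm², y = 1.4 cm, Ī = 0.5153 cm⁴.
Centroid: ȳ = ΣA·y / ΣA = 10.95 cm.
Transfer each piece to the centroidal x-axis using Ī + A·d² with d = y − 10.95:
  bottom plate: d = -9.553 cm → contributes +3 088 cm⁴
  web plate: d = 6.347 cm → contributes +2 560 cm⁴
  top plate: d = 21.35 cm → contributes +3 190 cm⁴
  hole: d = -9.553 cm → contributes −232.7 cm⁴
Total I = 8 607 cm⁴.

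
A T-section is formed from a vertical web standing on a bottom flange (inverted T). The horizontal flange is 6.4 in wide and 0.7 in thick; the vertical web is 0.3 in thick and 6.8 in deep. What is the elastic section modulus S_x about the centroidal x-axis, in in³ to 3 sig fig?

Decompose the section into non-overlapping parts with the origin at the bottom-left of its bounding rectangle.
Flange: 6.4 × 0.7, A = 4.48 in², y = 0.35 in, Ī = 0.18293 in⁴.
Web: 0.3 × 6.8, A = 2.04 in², y = 4.1 in, Ī = 7.8608 in⁴.
Centroid: ȳ = ΣA·y / ΣA = 1.5233 in.
Transfer each piece to the centroidal x-axis using Ī + A·d² with d = y − 1.5233:
  flange: d = -1.1733 in → contributes +6.3504 in⁴
  web: d = 2.5767 in → contributes +21.405 in⁴
Total I = 27.755 in⁴.
Extreme fibre distance c = 5.9767 in; S = I/c = 4.6439 in³.

S_x ≈ 4.64 in³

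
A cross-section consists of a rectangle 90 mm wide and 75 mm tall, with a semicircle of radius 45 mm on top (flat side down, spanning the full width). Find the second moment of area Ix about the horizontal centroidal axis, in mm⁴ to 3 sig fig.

Split into non-overlapping primitives; take the origin at the lower-left of the bounding box.
Rectangular body: 90 × 75, A = 6 750 mm², y = 37.5 mm, Ī = 3 164 063 mm⁴.
Semicircular cap: semicircle r = 45, A = 3180.9 mm², y = 94.099 mm, Ī = 450 072 mm⁴.
Centroid: ȳ = ΣA·y / ΣA = 55.629 mm.
Transfer each piece to the horizontal centroidal axis using Ī + A·d² with d = y − 55.629:
  rectangular body: d = -18.129 mm → contributes +5 382 417 mm⁴
  semicircular cap: d = 38.47 mm → contributes +5 157 566 mm⁴
Total I = 10 539 983 mm⁴.

Ix ≈ 1.05 × 10⁷ mm⁴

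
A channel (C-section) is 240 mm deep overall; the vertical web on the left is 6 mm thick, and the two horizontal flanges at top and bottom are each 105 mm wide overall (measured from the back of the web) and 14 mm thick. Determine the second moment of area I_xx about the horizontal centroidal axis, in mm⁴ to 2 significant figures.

Split into non-overlapping primitives; take the origin at the lower-left of the bounding box.
Web: 6 × 240, A = 1 440 mm², y = 120 mm, Ī = 6 912 000 mm⁴.
Top flange (beyond web): 99 × 14, A = 1 386 mm², y = 233 mm, Ī = 22 638 mm⁴.
Bottom flange (beyond web): 99 × 14, A = 1 386 mm², y = 7 mm, Ī = 22 638 mm⁴.
By symmetry the centroid is at mid-height, ȳ = 120 mm.
Transfer each piece to the horizontal centroidal axis using Ī + A·d² with d = y − 120:
  web: d = 0 mm → contributes +6 912 000 mm⁴
  top flange (beyond web): d = 113 mm → contributes +17 720 472 mm⁴
  bottom flange (beyond web): d = -113 mm → contributes +17 720 472 mm⁴
Total I = 42 352 944 mm⁴.

I_xx ≈ 4.2 × 10⁷ mm⁴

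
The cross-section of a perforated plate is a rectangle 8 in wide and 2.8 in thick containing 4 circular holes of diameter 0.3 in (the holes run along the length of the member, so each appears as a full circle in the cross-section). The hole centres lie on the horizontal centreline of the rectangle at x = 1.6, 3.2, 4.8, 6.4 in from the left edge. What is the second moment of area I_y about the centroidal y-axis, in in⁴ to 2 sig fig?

I_y ≈ 120 in⁴

Split into non-overlapping primitives; take the origin at the lower-left of the bounding box.
Plate: 8 × 2.8, A = 22.4 in², x = 4 in, Ī = 119.5 in⁴.
Hole 1 (subtracted): ⌀0.3, A = 0.07069 in², x = 1.6 in, Ī = 0.0003976 in⁴.
Hole 2 (subtracted): ⌀0.3, A = 0.07069 in², x = 3.2 in, Ī = 0.0003976 in⁴.
Hole 3 (subtracted): ⌀0.3, A = 0.07069 in², x = 4.8 in, Ī = 0.0003976 in⁴.
Hole 4 (subtracted): ⌀0.3, A = 0.07069 in², x = 6.4 in, Ī = 0.0003976 in⁴.
By symmetry the centroid is at mid-width, x̄ = 4 in.
Transfer each piece to the centroidal y-axis using Ī + A·d² with d = x − 4:
  plate: d = 0 in → contributes +119.5 in⁴
  hole 1: d = -2.4 in → contributes −0.4075 in⁴
  hole 2: d = -0.8 in → contributes −0.04564 in⁴
  hole 3: d = 0.8 in → contributes −0.04564 in⁴
  hole 4: d = 2.4 in → contributes −0.4075 in⁴
Total I = 118.6 in⁴.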